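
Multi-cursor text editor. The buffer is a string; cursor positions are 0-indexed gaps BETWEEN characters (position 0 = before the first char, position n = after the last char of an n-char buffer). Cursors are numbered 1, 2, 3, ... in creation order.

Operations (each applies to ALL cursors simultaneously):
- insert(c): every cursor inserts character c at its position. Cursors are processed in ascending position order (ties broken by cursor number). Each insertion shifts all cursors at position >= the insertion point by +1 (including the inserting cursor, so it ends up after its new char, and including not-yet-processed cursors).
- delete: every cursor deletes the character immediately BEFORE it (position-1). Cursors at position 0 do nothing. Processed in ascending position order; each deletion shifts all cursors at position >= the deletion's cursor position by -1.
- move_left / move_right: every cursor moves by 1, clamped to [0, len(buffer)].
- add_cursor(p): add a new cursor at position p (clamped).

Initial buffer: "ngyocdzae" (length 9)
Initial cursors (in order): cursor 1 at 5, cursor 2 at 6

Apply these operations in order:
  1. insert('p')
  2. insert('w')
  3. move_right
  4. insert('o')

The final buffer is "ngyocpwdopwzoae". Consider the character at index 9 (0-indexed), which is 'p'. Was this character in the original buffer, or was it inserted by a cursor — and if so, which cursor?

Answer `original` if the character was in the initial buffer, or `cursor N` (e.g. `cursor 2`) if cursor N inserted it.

After op 1 (insert('p')): buffer="ngyocpdpzae" (len 11), cursors c1@6 c2@8, authorship .....1.2...
After op 2 (insert('w')): buffer="ngyocpwdpwzae" (len 13), cursors c1@7 c2@10, authorship .....11.22...
After op 3 (move_right): buffer="ngyocpwdpwzae" (len 13), cursors c1@8 c2@11, authorship .....11.22...
After op 4 (insert('o')): buffer="ngyocpwdopwzoae" (len 15), cursors c1@9 c2@13, authorship .....11.122.2..
Authorship (.=original, N=cursor N): . . . . . 1 1 . 1 2 2 . 2 . .
Index 9: author = 2

Answer: cursor 2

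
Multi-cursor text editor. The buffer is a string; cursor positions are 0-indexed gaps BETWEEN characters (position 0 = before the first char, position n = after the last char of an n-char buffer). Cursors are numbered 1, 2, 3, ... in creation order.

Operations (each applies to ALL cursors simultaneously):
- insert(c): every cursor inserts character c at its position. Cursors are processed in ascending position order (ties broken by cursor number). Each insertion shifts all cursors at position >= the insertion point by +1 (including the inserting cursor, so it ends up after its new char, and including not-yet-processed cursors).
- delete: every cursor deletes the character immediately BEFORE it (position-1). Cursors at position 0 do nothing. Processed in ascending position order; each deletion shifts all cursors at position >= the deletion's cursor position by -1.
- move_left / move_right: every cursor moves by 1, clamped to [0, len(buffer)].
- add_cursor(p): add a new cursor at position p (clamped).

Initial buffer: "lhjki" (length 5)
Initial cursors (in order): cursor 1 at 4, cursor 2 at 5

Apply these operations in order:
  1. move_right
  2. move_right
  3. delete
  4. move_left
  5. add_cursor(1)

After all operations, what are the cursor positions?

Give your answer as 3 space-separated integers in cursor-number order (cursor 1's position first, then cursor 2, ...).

Answer: 2 2 1

Derivation:
After op 1 (move_right): buffer="lhjki" (len 5), cursors c1@5 c2@5, authorship .....
After op 2 (move_right): buffer="lhjki" (len 5), cursors c1@5 c2@5, authorship .....
After op 3 (delete): buffer="lhj" (len 3), cursors c1@3 c2@3, authorship ...
After op 4 (move_left): buffer="lhj" (len 3), cursors c1@2 c2@2, authorship ...
After op 5 (add_cursor(1)): buffer="lhj" (len 3), cursors c3@1 c1@2 c2@2, authorship ...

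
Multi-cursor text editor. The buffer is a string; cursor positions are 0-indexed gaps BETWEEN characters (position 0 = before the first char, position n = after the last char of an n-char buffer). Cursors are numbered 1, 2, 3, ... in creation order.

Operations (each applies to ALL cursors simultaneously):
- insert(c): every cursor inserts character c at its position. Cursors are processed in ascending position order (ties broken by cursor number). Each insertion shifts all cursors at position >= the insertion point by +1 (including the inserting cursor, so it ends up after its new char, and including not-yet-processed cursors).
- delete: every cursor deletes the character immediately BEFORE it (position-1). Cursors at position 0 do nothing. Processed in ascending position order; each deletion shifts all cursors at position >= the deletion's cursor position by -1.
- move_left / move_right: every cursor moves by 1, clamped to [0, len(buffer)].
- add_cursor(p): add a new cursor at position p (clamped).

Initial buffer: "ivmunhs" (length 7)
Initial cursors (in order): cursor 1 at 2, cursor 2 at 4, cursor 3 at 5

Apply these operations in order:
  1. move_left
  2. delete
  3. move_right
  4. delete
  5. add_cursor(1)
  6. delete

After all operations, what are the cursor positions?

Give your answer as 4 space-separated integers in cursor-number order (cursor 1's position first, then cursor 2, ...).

Answer: 0 0 0 0

Derivation:
After op 1 (move_left): buffer="ivmunhs" (len 7), cursors c1@1 c2@3 c3@4, authorship .......
After op 2 (delete): buffer="vnhs" (len 4), cursors c1@0 c2@1 c3@1, authorship ....
After op 3 (move_right): buffer="vnhs" (len 4), cursors c1@1 c2@2 c3@2, authorship ....
After op 4 (delete): buffer="hs" (len 2), cursors c1@0 c2@0 c3@0, authorship ..
After op 5 (add_cursor(1)): buffer="hs" (len 2), cursors c1@0 c2@0 c3@0 c4@1, authorship ..
After op 6 (delete): buffer="s" (len 1), cursors c1@0 c2@0 c3@0 c4@0, authorship .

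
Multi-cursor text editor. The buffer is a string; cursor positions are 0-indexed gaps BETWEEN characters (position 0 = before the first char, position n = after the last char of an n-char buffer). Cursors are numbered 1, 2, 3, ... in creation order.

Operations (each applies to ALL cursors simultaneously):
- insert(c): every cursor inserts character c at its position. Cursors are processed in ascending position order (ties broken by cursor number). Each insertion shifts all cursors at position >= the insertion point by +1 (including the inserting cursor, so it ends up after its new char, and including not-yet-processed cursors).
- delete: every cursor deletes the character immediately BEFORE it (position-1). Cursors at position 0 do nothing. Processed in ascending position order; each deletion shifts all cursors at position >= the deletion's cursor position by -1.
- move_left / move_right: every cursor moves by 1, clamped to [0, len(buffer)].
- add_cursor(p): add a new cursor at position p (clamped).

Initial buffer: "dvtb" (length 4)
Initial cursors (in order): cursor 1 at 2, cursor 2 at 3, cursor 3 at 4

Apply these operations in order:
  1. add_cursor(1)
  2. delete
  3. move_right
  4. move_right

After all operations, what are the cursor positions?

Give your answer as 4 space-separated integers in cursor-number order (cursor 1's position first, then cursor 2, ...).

Answer: 0 0 0 0

Derivation:
After op 1 (add_cursor(1)): buffer="dvtb" (len 4), cursors c4@1 c1@2 c2@3 c3@4, authorship ....
After op 2 (delete): buffer="" (len 0), cursors c1@0 c2@0 c3@0 c4@0, authorship 
After op 3 (move_right): buffer="" (len 0), cursors c1@0 c2@0 c3@0 c4@0, authorship 
After op 4 (move_right): buffer="" (len 0), cursors c1@0 c2@0 c3@0 c4@0, authorship 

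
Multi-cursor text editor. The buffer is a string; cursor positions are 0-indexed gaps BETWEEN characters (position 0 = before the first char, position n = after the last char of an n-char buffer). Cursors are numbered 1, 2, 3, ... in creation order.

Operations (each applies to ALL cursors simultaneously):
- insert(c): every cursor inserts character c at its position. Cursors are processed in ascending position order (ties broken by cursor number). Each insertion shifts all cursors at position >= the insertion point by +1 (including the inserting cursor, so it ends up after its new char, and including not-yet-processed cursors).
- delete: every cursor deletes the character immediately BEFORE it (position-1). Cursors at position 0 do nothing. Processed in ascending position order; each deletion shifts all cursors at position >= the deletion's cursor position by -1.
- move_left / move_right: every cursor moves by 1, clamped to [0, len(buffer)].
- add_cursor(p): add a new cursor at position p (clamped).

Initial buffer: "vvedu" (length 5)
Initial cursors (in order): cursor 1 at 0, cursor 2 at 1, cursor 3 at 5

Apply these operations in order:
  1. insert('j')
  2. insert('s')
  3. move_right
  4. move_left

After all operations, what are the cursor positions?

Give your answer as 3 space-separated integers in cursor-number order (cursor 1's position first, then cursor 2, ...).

After op 1 (insert('j')): buffer="jvjveduj" (len 8), cursors c1@1 c2@3 c3@8, authorship 1.2....3
After op 2 (insert('s')): buffer="jsvjsvedujs" (len 11), cursors c1@2 c2@5 c3@11, authorship 11.22....33
After op 3 (move_right): buffer="jsvjsvedujs" (len 11), cursors c1@3 c2@6 c3@11, authorship 11.22....33
After op 4 (move_left): buffer="jsvjsvedujs" (len 11), cursors c1@2 c2@5 c3@10, authorship 11.22....33

Answer: 2 5 10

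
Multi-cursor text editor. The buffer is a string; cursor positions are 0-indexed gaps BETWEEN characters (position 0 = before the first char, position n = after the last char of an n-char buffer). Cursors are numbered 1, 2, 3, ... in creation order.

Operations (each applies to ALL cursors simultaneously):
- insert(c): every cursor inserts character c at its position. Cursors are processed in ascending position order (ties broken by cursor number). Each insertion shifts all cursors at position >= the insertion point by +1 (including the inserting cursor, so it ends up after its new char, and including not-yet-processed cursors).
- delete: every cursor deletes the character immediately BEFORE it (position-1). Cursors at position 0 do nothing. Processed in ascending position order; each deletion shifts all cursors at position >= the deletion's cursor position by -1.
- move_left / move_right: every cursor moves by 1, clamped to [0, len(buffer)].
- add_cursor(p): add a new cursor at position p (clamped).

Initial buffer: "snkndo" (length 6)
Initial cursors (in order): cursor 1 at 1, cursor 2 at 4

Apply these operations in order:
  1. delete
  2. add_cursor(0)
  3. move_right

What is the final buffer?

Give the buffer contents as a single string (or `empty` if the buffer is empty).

After op 1 (delete): buffer="nkdo" (len 4), cursors c1@0 c2@2, authorship ....
After op 2 (add_cursor(0)): buffer="nkdo" (len 4), cursors c1@0 c3@0 c2@2, authorship ....
After op 3 (move_right): buffer="nkdo" (len 4), cursors c1@1 c3@1 c2@3, authorship ....

Answer: nkdo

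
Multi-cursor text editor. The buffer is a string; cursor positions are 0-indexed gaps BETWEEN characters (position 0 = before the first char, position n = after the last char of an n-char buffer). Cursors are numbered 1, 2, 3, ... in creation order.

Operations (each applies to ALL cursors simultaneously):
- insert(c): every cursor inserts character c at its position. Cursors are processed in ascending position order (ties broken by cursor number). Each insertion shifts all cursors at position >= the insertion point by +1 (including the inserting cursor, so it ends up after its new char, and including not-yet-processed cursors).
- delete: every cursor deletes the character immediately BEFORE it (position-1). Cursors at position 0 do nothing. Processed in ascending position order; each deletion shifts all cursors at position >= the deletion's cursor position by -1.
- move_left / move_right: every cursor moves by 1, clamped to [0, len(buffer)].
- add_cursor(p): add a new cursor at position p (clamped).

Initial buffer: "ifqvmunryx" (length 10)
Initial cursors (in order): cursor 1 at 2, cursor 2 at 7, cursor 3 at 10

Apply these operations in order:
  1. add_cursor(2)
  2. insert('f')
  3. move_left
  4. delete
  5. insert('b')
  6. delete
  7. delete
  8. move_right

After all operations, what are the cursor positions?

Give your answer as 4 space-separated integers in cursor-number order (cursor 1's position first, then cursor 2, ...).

After op 1 (add_cursor(2)): buffer="ifqvmunryx" (len 10), cursors c1@2 c4@2 c2@7 c3@10, authorship ..........
After op 2 (insert('f')): buffer="ifffqvmunfryxf" (len 14), cursors c1@4 c4@4 c2@10 c3@14, authorship ..14.....2...3
After op 3 (move_left): buffer="ifffqvmunfryxf" (len 14), cursors c1@3 c4@3 c2@9 c3@13, authorship ..14.....2...3
After op 4 (delete): buffer="ifqvmufryf" (len 10), cursors c1@1 c4@1 c2@6 c3@9, authorship .4....2..3
After op 5 (insert('b')): buffer="ibbfqvmubfrybf" (len 14), cursors c1@3 c4@3 c2@9 c3@13, authorship .144....22..33
After op 6 (delete): buffer="ifqvmufryf" (len 10), cursors c1@1 c4@1 c2@6 c3@9, authorship .4....2..3
After op 7 (delete): buffer="fqvmfrf" (len 7), cursors c1@0 c4@0 c2@4 c3@6, authorship 4...2.3
After op 8 (move_right): buffer="fqvmfrf" (len 7), cursors c1@1 c4@1 c2@5 c3@7, authorship 4...2.3

Answer: 1 5 7 1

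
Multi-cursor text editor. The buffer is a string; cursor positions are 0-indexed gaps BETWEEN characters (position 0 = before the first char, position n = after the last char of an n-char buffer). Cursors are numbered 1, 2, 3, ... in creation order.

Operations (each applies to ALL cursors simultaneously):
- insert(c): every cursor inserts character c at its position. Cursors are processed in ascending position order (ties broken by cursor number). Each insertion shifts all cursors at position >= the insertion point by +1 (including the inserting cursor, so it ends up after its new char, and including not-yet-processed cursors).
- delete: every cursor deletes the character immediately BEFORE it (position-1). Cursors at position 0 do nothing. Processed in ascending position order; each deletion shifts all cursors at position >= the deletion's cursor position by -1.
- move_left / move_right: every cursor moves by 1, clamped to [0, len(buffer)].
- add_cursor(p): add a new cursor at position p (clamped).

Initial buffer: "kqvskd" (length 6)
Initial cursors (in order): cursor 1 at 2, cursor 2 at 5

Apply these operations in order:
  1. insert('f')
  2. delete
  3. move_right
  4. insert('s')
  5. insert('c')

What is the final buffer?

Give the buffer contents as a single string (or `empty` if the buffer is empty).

After op 1 (insert('f')): buffer="kqfvskfd" (len 8), cursors c1@3 c2@7, authorship ..1...2.
After op 2 (delete): buffer="kqvskd" (len 6), cursors c1@2 c2@5, authorship ......
After op 3 (move_right): buffer="kqvskd" (len 6), cursors c1@3 c2@6, authorship ......
After op 4 (insert('s')): buffer="kqvsskds" (len 8), cursors c1@4 c2@8, authorship ...1...2
After op 5 (insert('c')): buffer="kqvscskdsc" (len 10), cursors c1@5 c2@10, authorship ...11...22

Answer: kqvscskdsc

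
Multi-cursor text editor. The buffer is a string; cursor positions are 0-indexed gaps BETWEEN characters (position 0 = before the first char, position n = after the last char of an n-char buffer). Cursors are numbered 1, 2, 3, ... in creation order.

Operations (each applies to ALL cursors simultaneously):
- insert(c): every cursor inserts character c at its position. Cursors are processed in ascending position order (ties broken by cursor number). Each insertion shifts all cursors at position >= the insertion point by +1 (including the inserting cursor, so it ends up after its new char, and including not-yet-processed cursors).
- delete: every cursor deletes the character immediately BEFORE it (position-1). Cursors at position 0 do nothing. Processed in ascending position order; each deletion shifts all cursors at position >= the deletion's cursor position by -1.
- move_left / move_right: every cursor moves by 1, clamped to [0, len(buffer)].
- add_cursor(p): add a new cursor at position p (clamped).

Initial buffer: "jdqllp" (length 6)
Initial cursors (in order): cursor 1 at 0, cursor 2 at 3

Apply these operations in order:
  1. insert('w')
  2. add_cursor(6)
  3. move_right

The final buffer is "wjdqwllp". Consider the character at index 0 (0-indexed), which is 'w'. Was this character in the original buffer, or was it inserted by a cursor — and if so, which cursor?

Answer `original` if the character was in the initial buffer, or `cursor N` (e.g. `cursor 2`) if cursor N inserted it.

Answer: cursor 1

Derivation:
After op 1 (insert('w')): buffer="wjdqwllp" (len 8), cursors c1@1 c2@5, authorship 1...2...
After op 2 (add_cursor(6)): buffer="wjdqwllp" (len 8), cursors c1@1 c2@5 c3@6, authorship 1...2...
After op 3 (move_right): buffer="wjdqwllp" (len 8), cursors c1@2 c2@6 c3@7, authorship 1...2...
Authorship (.=original, N=cursor N): 1 . . . 2 . . .
Index 0: author = 1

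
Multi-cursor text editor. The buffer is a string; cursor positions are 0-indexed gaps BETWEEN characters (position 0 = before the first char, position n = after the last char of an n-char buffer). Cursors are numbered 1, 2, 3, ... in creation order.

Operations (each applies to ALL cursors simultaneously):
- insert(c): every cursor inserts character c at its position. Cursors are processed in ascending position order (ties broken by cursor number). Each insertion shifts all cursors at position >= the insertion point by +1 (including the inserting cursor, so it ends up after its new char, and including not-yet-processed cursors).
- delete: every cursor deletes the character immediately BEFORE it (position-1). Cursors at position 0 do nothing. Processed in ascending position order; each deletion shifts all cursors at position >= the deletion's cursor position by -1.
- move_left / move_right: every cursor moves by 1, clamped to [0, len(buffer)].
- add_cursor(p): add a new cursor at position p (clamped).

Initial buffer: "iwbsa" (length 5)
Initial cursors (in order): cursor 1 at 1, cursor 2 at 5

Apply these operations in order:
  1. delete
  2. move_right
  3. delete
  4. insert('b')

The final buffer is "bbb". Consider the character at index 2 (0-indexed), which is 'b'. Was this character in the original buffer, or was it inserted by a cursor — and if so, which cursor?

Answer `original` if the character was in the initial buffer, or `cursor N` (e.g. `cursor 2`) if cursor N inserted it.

After op 1 (delete): buffer="wbs" (len 3), cursors c1@0 c2@3, authorship ...
After op 2 (move_right): buffer="wbs" (len 3), cursors c1@1 c2@3, authorship ...
After op 3 (delete): buffer="b" (len 1), cursors c1@0 c2@1, authorship .
After op 4 (insert('b')): buffer="bbb" (len 3), cursors c1@1 c2@3, authorship 1.2
Authorship (.=original, N=cursor N): 1 . 2
Index 2: author = 2

Answer: cursor 2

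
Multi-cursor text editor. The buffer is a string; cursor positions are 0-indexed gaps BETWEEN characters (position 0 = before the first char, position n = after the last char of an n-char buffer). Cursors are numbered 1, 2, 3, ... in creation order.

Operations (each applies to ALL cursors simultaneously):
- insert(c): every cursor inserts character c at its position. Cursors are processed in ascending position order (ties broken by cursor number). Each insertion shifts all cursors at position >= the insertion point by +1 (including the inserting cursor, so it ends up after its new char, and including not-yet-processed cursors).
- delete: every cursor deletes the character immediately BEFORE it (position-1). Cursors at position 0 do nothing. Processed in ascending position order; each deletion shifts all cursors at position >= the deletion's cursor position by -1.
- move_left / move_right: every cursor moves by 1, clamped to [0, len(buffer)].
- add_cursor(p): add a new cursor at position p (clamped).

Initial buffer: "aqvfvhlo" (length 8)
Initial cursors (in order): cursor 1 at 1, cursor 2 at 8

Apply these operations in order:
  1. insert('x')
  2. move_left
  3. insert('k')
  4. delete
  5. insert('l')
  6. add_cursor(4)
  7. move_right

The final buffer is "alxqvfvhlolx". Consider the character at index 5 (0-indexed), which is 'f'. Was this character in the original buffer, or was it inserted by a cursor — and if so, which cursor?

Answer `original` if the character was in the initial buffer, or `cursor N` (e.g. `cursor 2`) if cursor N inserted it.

Answer: original

Derivation:
After op 1 (insert('x')): buffer="axqvfvhlox" (len 10), cursors c1@2 c2@10, authorship .1.......2
After op 2 (move_left): buffer="axqvfvhlox" (len 10), cursors c1@1 c2@9, authorship .1.......2
After op 3 (insert('k')): buffer="akxqvfvhlokx" (len 12), cursors c1@2 c2@11, authorship .11.......22
After op 4 (delete): buffer="axqvfvhlox" (len 10), cursors c1@1 c2@9, authorship .1.......2
After op 5 (insert('l')): buffer="alxqvfvhlolx" (len 12), cursors c1@2 c2@11, authorship .11.......22
After op 6 (add_cursor(4)): buffer="alxqvfvhlolx" (len 12), cursors c1@2 c3@4 c2@11, authorship .11.......22
After op 7 (move_right): buffer="alxqvfvhlolx" (len 12), cursors c1@3 c3@5 c2@12, authorship .11.......22
Authorship (.=original, N=cursor N): . 1 1 . . . . . . . 2 2
Index 5: author = original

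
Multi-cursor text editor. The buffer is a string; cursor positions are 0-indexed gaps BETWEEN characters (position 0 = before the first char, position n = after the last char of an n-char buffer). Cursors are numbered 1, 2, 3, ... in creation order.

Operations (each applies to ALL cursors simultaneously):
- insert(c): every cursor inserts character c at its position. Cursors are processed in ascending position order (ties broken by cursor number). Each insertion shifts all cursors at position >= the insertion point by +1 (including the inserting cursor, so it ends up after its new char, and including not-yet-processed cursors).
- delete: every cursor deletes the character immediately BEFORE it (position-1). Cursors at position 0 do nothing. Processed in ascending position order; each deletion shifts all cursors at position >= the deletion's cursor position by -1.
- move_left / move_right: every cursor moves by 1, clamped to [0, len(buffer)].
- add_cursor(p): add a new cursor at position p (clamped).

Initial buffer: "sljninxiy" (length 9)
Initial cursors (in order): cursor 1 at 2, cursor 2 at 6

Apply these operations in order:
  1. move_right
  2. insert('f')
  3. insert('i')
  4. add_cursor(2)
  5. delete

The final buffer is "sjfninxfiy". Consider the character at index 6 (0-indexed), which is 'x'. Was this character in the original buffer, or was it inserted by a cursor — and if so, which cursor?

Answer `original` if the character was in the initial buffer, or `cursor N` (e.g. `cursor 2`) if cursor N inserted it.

Answer: original

Derivation:
After op 1 (move_right): buffer="sljninxiy" (len 9), cursors c1@3 c2@7, authorship .........
After op 2 (insert('f')): buffer="sljfninxfiy" (len 11), cursors c1@4 c2@9, authorship ...1....2..
After op 3 (insert('i')): buffer="sljfininxfiiy" (len 13), cursors c1@5 c2@11, authorship ...11....22..
After op 4 (add_cursor(2)): buffer="sljfininxfiiy" (len 13), cursors c3@2 c1@5 c2@11, authorship ...11....22..
After op 5 (delete): buffer="sjfninxfiy" (len 10), cursors c3@1 c1@3 c2@8, authorship ..1....2..
Authorship (.=original, N=cursor N): . . 1 . . . . 2 . .
Index 6: author = original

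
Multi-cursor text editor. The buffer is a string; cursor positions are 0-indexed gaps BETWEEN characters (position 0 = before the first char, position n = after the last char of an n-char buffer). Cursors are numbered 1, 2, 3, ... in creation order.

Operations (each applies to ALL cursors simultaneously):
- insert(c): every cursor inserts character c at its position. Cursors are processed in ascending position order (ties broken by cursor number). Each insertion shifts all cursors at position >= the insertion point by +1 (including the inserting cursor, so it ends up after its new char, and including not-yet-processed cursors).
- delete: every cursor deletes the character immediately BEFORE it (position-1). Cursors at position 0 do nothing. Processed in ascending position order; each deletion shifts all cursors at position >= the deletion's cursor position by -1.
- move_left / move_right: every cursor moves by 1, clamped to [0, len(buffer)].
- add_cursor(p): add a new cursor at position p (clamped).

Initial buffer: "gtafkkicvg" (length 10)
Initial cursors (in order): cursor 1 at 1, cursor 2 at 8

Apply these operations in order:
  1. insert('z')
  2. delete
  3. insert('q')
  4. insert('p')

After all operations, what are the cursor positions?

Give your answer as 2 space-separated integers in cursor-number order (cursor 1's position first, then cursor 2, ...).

After op 1 (insert('z')): buffer="gztafkkiczvg" (len 12), cursors c1@2 c2@10, authorship .1.......2..
After op 2 (delete): buffer="gtafkkicvg" (len 10), cursors c1@1 c2@8, authorship ..........
After op 3 (insert('q')): buffer="gqtafkkicqvg" (len 12), cursors c1@2 c2@10, authorship .1.......2..
After op 4 (insert('p')): buffer="gqptafkkicqpvg" (len 14), cursors c1@3 c2@12, authorship .11.......22..

Answer: 3 12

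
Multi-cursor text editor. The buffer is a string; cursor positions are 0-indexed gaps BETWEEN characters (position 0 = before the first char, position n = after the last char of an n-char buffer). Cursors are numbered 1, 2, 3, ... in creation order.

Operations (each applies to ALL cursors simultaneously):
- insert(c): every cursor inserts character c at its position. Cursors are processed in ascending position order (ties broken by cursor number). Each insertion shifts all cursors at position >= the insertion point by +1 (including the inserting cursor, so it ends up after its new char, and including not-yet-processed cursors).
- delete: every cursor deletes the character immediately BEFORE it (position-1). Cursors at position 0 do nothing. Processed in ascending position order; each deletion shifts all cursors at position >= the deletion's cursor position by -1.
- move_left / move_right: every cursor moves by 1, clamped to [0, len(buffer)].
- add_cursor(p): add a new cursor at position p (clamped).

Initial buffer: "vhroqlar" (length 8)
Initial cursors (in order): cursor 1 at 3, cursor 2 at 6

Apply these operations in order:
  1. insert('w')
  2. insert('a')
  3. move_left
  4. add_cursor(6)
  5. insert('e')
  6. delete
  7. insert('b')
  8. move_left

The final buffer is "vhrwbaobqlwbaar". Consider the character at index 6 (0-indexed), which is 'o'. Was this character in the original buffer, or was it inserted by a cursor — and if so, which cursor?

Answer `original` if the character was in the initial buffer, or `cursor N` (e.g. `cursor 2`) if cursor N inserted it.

Answer: original

Derivation:
After op 1 (insert('w')): buffer="vhrwoqlwar" (len 10), cursors c1@4 c2@8, authorship ...1...2..
After op 2 (insert('a')): buffer="vhrwaoqlwaar" (len 12), cursors c1@5 c2@10, authorship ...11...22..
After op 3 (move_left): buffer="vhrwaoqlwaar" (len 12), cursors c1@4 c2@9, authorship ...11...22..
After op 4 (add_cursor(6)): buffer="vhrwaoqlwaar" (len 12), cursors c1@4 c3@6 c2@9, authorship ...11...22..
After op 5 (insert('e')): buffer="vhrweaoeqlweaar" (len 15), cursors c1@5 c3@8 c2@12, authorship ...111.3..222..
After op 6 (delete): buffer="vhrwaoqlwaar" (len 12), cursors c1@4 c3@6 c2@9, authorship ...11...22..
After op 7 (insert('b')): buffer="vhrwbaobqlwbaar" (len 15), cursors c1@5 c3@8 c2@12, authorship ...111.3..222..
After op 8 (move_left): buffer="vhrwbaobqlwbaar" (len 15), cursors c1@4 c3@7 c2@11, authorship ...111.3..222..
Authorship (.=original, N=cursor N): . . . 1 1 1 . 3 . . 2 2 2 . .
Index 6: author = original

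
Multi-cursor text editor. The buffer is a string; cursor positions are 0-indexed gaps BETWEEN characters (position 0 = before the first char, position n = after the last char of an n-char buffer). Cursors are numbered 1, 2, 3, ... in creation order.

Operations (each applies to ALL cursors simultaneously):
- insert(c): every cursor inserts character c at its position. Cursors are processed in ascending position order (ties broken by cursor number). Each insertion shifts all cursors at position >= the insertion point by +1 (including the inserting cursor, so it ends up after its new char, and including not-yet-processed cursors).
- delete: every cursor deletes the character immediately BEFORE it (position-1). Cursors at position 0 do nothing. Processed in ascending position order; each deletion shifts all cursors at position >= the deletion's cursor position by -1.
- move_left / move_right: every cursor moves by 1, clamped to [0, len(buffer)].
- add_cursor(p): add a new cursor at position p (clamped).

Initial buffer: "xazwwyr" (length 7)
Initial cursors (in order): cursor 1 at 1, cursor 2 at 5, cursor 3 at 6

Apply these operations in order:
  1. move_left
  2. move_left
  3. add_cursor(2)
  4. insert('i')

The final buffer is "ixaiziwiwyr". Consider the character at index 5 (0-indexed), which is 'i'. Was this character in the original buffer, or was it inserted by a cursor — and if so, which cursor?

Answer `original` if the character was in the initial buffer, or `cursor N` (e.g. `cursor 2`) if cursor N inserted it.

After op 1 (move_left): buffer="xazwwyr" (len 7), cursors c1@0 c2@4 c3@5, authorship .......
After op 2 (move_left): buffer="xazwwyr" (len 7), cursors c1@0 c2@3 c3@4, authorship .......
After op 3 (add_cursor(2)): buffer="xazwwyr" (len 7), cursors c1@0 c4@2 c2@3 c3@4, authorship .......
After op 4 (insert('i')): buffer="ixaiziwiwyr" (len 11), cursors c1@1 c4@4 c2@6 c3@8, authorship 1..4.2.3...
Authorship (.=original, N=cursor N): 1 . . 4 . 2 . 3 . . .
Index 5: author = 2

Answer: cursor 2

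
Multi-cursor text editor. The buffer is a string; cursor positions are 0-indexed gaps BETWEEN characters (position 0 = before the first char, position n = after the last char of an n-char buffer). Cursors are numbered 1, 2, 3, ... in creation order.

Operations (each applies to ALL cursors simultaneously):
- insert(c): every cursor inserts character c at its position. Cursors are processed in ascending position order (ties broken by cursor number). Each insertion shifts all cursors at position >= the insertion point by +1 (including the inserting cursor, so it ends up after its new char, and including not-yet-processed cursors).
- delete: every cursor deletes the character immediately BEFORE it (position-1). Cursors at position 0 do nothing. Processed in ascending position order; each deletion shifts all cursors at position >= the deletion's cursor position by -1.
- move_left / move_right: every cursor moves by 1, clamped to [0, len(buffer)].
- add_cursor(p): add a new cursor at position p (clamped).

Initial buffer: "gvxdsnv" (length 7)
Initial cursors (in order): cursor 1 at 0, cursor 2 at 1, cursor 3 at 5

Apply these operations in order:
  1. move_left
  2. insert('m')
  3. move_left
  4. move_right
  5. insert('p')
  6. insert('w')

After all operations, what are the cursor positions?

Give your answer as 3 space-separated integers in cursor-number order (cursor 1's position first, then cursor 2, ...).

Answer: 6 6 13

Derivation:
After op 1 (move_left): buffer="gvxdsnv" (len 7), cursors c1@0 c2@0 c3@4, authorship .......
After op 2 (insert('m')): buffer="mmgvxdmsnv" (len 10), cursors c1@2 c2@2 c3@7, authorship 12....3...
After op 3 (move_left): buffer="mmgvxdmsnv" (len 10), cursors c1@1 c2@1 c3@6, authorship 12....3...
After op 4 (move_right): buffer="mmgvxdmsnv" (len 10), cursors c1@2 c2@2 c3@7, authorship 12....3...
After op 5 (insert('p')): buffer="mmppgvxdmpsnv" (len 13), cursors c1@4 c2@4 c3@10, authorship 1212....33...
After op 6 (insert('w')): buffer="mmppwwgvxdmpwsnv" (len 16), cursors c1@6 c2@6 c3@13, authorship 121212....333...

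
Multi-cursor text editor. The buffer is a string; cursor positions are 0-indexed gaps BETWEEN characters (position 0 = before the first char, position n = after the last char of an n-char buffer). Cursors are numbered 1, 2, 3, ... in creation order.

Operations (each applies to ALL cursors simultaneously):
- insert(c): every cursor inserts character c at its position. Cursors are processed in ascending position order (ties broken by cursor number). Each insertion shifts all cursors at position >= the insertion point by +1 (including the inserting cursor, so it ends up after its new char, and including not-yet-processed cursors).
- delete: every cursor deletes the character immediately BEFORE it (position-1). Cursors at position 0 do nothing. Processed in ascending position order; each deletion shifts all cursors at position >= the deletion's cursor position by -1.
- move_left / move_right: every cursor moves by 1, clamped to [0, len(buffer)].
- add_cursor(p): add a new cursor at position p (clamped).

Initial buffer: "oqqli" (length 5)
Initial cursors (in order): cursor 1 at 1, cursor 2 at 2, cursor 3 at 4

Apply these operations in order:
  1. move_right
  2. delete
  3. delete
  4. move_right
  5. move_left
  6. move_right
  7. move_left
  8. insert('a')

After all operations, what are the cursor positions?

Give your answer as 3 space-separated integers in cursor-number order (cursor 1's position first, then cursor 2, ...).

Answer: 3 3 3

Derivation:
After op 1 (move_right): buffer="oqqli" (len 5), cursors c1@2 c2@3 c3@5, authorship .....
After op 2 (delete): buffer="ol" (len 2), cursors c1@1 c2@1 c3@2, authorship ..
After op 3 (delete): buffer="" (len 0), cursors c1@0 c2@0 c3@0, authorship 
After op 4 (move_right): buffer="" (len 0), cursors c1@0 c2@0 c3@0, authorship 
After op 5 (move_left): buffer="" (len 0), cursors c1@0 c2@0 c3@0, authorship 
After op 6 (move_right): buffer="" (len 0), cursors c1@0 c2@0 c3@0, authorship 
After op 7 (move_left): buffer="" (len 0), cursors c1@0 c2@0 c3@0, authorship 
After op 8 (insert('a')): buffer="aaa" (len 3), cursors c1@3 c2@3 c3@3, authorship 123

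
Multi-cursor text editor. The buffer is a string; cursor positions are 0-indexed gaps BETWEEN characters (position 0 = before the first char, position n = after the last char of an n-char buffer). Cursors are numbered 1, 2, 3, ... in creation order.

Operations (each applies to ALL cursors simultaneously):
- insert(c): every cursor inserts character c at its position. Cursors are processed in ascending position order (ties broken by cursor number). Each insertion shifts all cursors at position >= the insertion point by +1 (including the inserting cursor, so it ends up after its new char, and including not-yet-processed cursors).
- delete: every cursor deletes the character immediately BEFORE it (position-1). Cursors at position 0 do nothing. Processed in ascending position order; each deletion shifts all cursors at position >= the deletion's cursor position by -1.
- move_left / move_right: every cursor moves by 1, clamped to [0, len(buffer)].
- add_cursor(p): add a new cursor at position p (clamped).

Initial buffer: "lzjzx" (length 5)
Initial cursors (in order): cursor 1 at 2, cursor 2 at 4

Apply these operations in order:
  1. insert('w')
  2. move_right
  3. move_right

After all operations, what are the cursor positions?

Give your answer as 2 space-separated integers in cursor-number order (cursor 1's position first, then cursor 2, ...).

Answer: 5 7

Derivation:
After op 1 (insert('w')): buffer="lzwjzwx" (len 7), cursors c1@3 c2@6, authorship ..1..2.
After op 2 (move_right): buffer="lzwjzwx" (len 7), cursors c1@4 c2@7, authorship ..1..2.
After op 3 (move_right): buffer="lzwjzwx" (len 7), cursors c1@5 c2@7, authorship ..1..2.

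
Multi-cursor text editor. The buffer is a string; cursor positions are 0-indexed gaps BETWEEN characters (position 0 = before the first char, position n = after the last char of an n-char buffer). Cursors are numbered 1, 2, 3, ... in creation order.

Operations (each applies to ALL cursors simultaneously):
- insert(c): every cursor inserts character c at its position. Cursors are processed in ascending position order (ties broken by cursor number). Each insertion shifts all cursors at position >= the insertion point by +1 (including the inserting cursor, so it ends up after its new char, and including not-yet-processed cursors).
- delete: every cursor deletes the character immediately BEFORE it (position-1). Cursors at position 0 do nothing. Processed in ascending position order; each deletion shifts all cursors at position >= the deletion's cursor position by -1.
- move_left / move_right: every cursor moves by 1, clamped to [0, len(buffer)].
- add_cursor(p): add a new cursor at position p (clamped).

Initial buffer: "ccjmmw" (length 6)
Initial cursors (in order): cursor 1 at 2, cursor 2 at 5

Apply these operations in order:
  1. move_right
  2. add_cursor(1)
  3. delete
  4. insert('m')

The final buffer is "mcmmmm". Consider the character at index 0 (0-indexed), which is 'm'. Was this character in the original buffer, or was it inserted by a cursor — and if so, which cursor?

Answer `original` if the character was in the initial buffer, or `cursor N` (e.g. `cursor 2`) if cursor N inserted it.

Answer: cursor 3

Derivation:
After op 1 (move_right): buffer="ccjmmw" (len 6), cursors c1@3 c2@6, authorship ......
After op 2 (add_cursor(1)): buffer="ccjmmw" (len 6), cursors c3@1 c1@3 c2@6, authorship ......
After op 3 (delete): buffer="cmm" (len 3), cursors c3@0 c1@1 c2@3, authorship ...
After op 4 (insert('m')): buffer="mcmmmm" (len 6), cursors c3@1 c1@3 c2@6, authorship 3.1..2
Authorship (.=original, N=cursor N): 3 . 1 . . 2
Index 0: author = 3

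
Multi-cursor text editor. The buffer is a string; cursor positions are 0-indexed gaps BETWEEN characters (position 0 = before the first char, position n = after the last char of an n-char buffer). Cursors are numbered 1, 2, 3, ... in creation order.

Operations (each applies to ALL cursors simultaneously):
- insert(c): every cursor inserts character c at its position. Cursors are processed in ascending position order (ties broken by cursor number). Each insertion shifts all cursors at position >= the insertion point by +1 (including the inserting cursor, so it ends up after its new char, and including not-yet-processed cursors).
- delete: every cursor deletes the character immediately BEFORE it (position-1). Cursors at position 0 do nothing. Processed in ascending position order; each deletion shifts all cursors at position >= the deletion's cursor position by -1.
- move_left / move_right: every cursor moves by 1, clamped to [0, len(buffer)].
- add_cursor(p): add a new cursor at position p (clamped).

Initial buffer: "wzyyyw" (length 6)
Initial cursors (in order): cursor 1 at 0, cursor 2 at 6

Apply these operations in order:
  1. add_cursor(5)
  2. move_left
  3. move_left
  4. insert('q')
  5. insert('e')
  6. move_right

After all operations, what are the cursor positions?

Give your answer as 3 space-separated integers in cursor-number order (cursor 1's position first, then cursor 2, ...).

After op 1 (add_cursor(5)): buffer="wzyyyw" (len 6), cursors c1@0 c3@5 c2@6, authorship ......
After op 2 (move_left): buffer="wzyyyw" (len 6), cursors c1@0 c3@4 c2@5, authorship ......
After op 3 (move_left): buffer="wzyyyw" (len 6), cursors c1@0 c3@3 c2@4, authorship ......
After op 4 (insert('q')): buffer="qwzyqyqyw" (len 9), cursors c1@1 c3@5 c2@7, authorship 1...3.2..
After op 5 (insert('e')): buffer="qewzyqeyqeyw" (len 12), cursors c1@2 c3@7 c2@10, authorship 11...33.22..
After op 6 (move_right): buffer="qewzyqeyqeyw" (len 12), cursors c1@3 c3@8 c2@11, authorship 11...33.22..

Answer: 3 11 8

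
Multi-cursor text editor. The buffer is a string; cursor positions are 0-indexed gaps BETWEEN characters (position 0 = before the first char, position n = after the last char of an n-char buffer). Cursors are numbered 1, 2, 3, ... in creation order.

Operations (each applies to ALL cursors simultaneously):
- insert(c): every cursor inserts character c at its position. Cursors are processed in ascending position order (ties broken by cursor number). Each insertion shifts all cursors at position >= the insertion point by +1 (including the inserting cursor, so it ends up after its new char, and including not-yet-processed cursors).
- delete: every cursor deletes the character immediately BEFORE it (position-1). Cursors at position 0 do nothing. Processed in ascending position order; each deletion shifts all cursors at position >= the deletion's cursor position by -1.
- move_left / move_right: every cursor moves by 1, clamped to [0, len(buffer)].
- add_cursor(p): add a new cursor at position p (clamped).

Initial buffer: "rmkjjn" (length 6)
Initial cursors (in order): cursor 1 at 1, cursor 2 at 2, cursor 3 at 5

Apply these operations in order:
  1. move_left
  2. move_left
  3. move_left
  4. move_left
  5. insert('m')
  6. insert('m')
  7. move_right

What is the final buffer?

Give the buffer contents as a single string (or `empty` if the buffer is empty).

After op 1 (move_left): buffer="rmkjjn" (len 6), cursors c1@0 c2@1 c3@4, authorship ......
After op 2 (move_left): buffer="rmkjjn" (len 6), cursors c1@0 c2@0 c3@3, authorship ......
After op 3 (move_left): buffer="rmkjjn" (len 6), cursors c1@0 c2@0 c3@2, authorship ......
After op 4 (move_left): buffer="rmkjjn" (len 6), cursors c1@0 c2@0 c3@1, authorship ......
After op 5 (insert('m')): buffer="mmrmmkjjn" (len 9), cursors c1@2 c2@2 c3@4, authorship 12.3.....
After op 6 (insert('m')): buffer="mmmmrmmmkjjn" (len 12), cursors c1@4 c2@4 c3@7, authorship 1212.33.....
After op 7 (move_right): buffer="mmmmrmmmkjjn" (len 12), cursors c1@5 c2@5 c3@8, authorship 1212.33.....

Answer: mmmmrmmmkjjn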